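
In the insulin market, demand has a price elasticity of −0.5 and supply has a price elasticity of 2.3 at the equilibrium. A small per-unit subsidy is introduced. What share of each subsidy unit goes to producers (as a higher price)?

For a small subsidy around the equilibrium, the benefit split depends on the relative slopes, which at a point are proportional to the elasticities.
Buyer share = εs/(εs + |εd|) = 2.3/(2.3 + 0.5) = 23/28; seller share = |εd|/(εs + |εd|) = 5/28.
So producers capture 5/28 of the subsidy.

Producer share = 5/28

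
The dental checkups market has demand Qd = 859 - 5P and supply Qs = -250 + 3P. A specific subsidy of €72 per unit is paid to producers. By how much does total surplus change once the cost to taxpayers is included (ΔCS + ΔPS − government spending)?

Pre-subsidy: 859 - 5P = -250 + 3P gives P* = 138.625, Q* = 165.875.
With the subsidy, sellers receive Ps = Pb + 72 for each unit, where Pb is the price buyers pay.
Supply in terms of Pb becomes Qs = -250 + 3(Pb + 72) = -34 + 3Pb. Setting this equal to demand: 859 - 5Pb = -34 + 3Pb, so Pb = 111.625.
Sellers receive Ps = 111.625 + 72 = 183.625; Q' = 859 − 5·111.625 = 300.875.
ΔCS = ½(165.875 + 300.875)(138.625 − 111.625) = 6301.125; ΔPS = ½(165.875 + 300.875)(183.625 − 138.625) = 10501.875.
Government spending = 72 × 300.875 = 21663.
Net change = 6301.125 + 10501.875 − 21663 = -4860. The loss equals the DWL triangle ½·72·135.

Net change in total surplus = -€4860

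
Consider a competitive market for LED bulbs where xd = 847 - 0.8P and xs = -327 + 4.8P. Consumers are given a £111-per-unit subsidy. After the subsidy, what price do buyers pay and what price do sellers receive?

Buyers pay £114.5; sellers receive £225.5

Pre-subsidy: 847 - 0.8P = -327 + 4.8P gives P* = 2935/14, x* = 4755/7.
With the rebate, buyers effectively pay Pb = Ps − 111, where Ps is the price sellers receive.
Demand in terms of Ps becomes xd = 847 − 0.8(Ps − 111) = 935.8 - 0.8Ps. Setting this equal to supply: 935.8 - 0.8Ps = -327 + 4.8Ps, so Ps = 225.5.
Buyers pay Pb = 225.5 − 111 = 114.5; x' = -327 + 4.8·225.5 = 755.4.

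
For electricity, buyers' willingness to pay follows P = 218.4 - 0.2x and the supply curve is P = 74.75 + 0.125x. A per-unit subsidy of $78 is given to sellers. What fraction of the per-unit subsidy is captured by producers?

Producer share = 5/13

Pre-subsidy: 218.4 - 0.2x = 74.75 + 0.125x gives x* = 442 and P* = 130.
With the subsidy, sellers receive Ps = Pb + 78 for each unit, where Pb is the price buyers pay.
On the curves, Pb = 218.4 - 0.2x and Ps = 74.75 + 0.125x; the wedge Ps − Pb = 78 gives 74.75 + 0.125x − (218.4 - 0.2x) = 78, so x' = 682.
Then Pb = 218.4 − 0.2·682 = 82 and Ps = 74.75 + 0.125·682 = 160.
Buyers' price falls by P* − Pb = 130 − 82 = 48; sellers' price rises by Ps − P* = 160 − 130 = 30.
So producers capture 30/78 = 5/13 of each unit of subsidy.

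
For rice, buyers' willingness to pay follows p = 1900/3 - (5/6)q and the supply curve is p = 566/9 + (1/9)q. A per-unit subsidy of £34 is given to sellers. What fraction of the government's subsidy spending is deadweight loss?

Pre-subsidy: 1900/3 - (5/6)q = 566/9 + (1/9)q gives q* = 604 and p* = 130.
With the subsidy, sellers receive ps = pb + 34 for each unit, where pb is the price buyers pay.
On the curves, pb = 1900/3 - (5/6)q and ps = 566/9 + (1/9)q; the wedge ps − pb = 34 gives 566/9 + (1/9)q − (1900/3 - (5/6)q) = 34, so q' = 640.
Then pb = 1900/3 − (5/6)·640 = 100 and ps = 566/9 + (1/9)·640 = 134.
ΔCS = ½(604 + 640)(130 − 100) = 18660; ΔPS = ½(604 + 640)(134 − 130) = 2488.
Government spending = 34 × 640 = 21760.
DWL = ½ × 34 × (640 − 604) = 612; fraction = 612 / 21760 = 0.028125.

DWL / government spending = 0.028125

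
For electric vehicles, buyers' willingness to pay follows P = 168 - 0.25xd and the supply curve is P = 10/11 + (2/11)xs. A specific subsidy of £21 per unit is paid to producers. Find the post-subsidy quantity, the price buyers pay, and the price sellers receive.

Pre-subsidy: 168 - 0.25x = 10/11 + (2/11)x gives x* = 7352/19 and P* = 1354/19.
With the subsidy, sellers receive Ps = Pb + 21 for each unit, where Pb is the price buyers pay.
On the curves, Pb = 168 - 0.25x and Ps = 10/11 + (2/11)x; the wedge Ps − Pb = 21 gives 10/11 + (2/11)x − (168 - 0.25x) = 21, so x' = 8276/19.
Then Pb = 168 − 0.25·(8276/19) = 1123/19 and Ps = 10/11 + (2/11)·(8276/19) = 1522/19.

x' = 8276/19; buyers pay 1123/19; sellers receive 1522/19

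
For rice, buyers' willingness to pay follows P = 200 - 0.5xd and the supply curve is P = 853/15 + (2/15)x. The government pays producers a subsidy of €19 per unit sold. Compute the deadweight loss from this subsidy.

Pre-subsidy: 200 - 0.5x = 853/15 + (2/15)x gives x* = 226 and P* = 87.
With the subsidy, sellers receive Ps = Pb + 19 for each unit, where Pb is the price buyers pay.
On the curves, Pb = 200 - 0.5x and Ps = 853/15 + (2/15)x; the wedge Ps − Pb = 19 gives 853/15 + (2/15)x − (200 - 0.5x) = 19, so x' = 256.
Then Pb = 200 − 0.5·256 = 72 and Ps = 853/15 + (2/15)·256 = 91.
The subsidy expands output by 256 − 226 = 30 past the efficient level; on those units the gap between marginal cost and willingness to pay runs from 0 up to 19.
DWL = ½ × 19 × 30 = 285.

Deadweight loss = €285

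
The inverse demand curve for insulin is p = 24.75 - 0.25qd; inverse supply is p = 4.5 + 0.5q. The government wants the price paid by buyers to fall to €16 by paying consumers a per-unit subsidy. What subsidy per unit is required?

At a buyer price of 16, quantity demanded is 99 − 4·16 = 35.
Sellers supply 35 only when they receive ps = 4.5 + 0.5·35 = 22.
s = ps − pb = 22 − 16 = 6.

Required subsidy s = €6 per unit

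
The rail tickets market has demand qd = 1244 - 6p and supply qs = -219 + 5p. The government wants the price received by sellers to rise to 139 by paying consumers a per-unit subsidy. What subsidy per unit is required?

At a seller price of 139, quantity supplied is -219 + 5·139 = 476.
Buyers absorb 476 only when they pay pb with 1244 − 6·pb = 476, i.e. pb = 128.
s = ps − pb = 139 − 128 = 11.

Required subsidy s = 11 per unit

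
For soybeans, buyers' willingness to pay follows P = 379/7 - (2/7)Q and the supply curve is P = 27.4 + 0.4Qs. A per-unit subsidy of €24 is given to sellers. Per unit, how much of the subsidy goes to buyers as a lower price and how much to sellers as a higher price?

Buyers gain €10 per unit; sellers gain €14 per unit

Pre-subsidy: 379/7 - (2/7)Q = 27.4 + 0.4Q gives Q* = 39 and P* = 43.
With the subsidy, sellers receive Ps = Pb + 24 for each unit, where Pb is the price buyers pay.
On the curves, Pb = 379/7 - (2/7)Q and Ps = 27.4 + 0.4Q; the wedge Ps − Pb = 24 gives 27.4 + 0.4Q − (379/7 - (2/7)Q) = 24, so Q' = 74.
Then Pb = 379/7 − (2/7)·74 = 33 and Ps = 27.4 + 0.4·74 = 57.
Buyers' price falls by P* − Pb = 43 − 33 = 10; sellers' price rises by Ps − P* = 57 − 43 = 14.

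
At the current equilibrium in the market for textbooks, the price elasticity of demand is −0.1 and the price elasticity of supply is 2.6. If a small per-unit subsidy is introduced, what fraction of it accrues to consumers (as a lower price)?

For a small subsidy around the equilibrium, the benefit split depends on the relative slopes, which at a point are proportional to the elasticities.
Buyer share = εs/(εs + |εd|) = 2.6/(2.6 + 0.1) = 26/27; seller share = |εd|/(εs + |εd|) = 1/27.

Consumer share = 26/27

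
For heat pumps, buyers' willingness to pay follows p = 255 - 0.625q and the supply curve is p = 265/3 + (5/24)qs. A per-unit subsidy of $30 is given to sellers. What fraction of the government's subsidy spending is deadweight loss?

Pre-subsidy: 255 - 0.625q = 265/3 + (5/24)q gives q* = 200 and p* = 130.
With the subsidy, sellers receive ps = pb + 30 for each unit, where pb is the price buyers pay.
On the curves, pb = 255 - 0.625q and ps = 265/3 + (5/24)q; the wedge ps − pb = 30 gives 265/3 + (5/24)q − (255 - 0.625q) = 30, so q' = 236.
Then pb = 255 − 0.625·236 = 107.5 and ps = 265/3 + (5/24)·236 = 137.5.
ΔCS = ½(200 + 236)(130 − 107.5) = 4905; ΔPS = ½(200 + 236)(137.5 − 130) = 1635.
Government spending = 30 × 236 = 7080.
DWL = ½ × 30 × (236 − 200) = 540; fraction = 540 / 7080 = 9/118.

DWL / government spending = 9/118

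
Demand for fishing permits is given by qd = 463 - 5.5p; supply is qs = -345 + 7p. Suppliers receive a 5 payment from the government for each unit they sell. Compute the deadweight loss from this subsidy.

Deadweight loss = 38.5

Pre-subsidy: 463 - 5.5p = -345 + 7p gives p* = 64.64, q* = 107.48.
With the subsidy, sellers receive ps = pb + 5 for each unit, where pb is the price buyers pay.
Supply in terms of pb becomes qs = -345 + 7(pb + 5) = -310 + 7pb. Setting this equal to demand: 463 - 5.5pb = -310 + 7pb, so pb = 61.84.
Sellers receive ps = 61.84 + 5 = 66.84; q' = 463 − 5.5·61.84 = 122.88.
The subsidy expands output by 122.88 − 107.48 = 15.4 past the efficient level; on those units the gap between marginal cost and willingness to pay runs from 0 up to 5.
DWL = ½ × 5 × 15.4 = 38.5.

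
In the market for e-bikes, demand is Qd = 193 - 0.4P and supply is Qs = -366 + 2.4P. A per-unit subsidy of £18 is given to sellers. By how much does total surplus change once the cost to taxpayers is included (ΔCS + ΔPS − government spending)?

Net change in total surplus = -1944/35

Pre-subsidy: 193 - 0.4P = -366 + 2.4P gives P* = 2795/14, Q* = 792/7.
With the subsidy, sellers receive Ps = Pb + 18 for each unit, where Pb is the price buyers pay.
Supply in terms of Pb becomes Qs = -366 + 2.4(Pb + 18) = -322.8 + 2.4Pb. Setting this equal to demand: 193 - 0.4Pb = -322.8 + 2.4Pb, so Pb = 2579/14.
Sellers receive Ps = 2579/14 + 18 = 2831/14; Q' = 193 − 0.4·(2579/14) = 4176/35.
ΔCS = ½(792/7 + 4176/35)(2795/14 − 2579/14) = 439344/245; ΔPS = ½(792/7 + 4176/35)(2831/14 − 2795/14) = 73224/245.
Government spending = 18 × 4176/35 = 75168/35.
Net change = 439344/245 + 73224/245 − 75168/35 = -1944/35. The loss equals the DWL triangle ½·18·216/35.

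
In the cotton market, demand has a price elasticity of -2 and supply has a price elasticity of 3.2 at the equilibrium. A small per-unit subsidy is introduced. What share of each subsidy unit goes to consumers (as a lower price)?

For a small subsidy around the equilibrium, the benefit split depends on the relative slopes, which at a point are proportional to the elasticities.
Buyer share = εs/(εs + |εd|) = 3.2/(3.2 + 2) = 8/13; seller share = |εd|/(εs + |εd|) = 5/13.

Consumer share = 8/13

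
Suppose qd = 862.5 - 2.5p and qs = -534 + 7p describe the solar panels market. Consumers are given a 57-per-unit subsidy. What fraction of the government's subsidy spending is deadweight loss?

Pre-subsidy: 862.5 - 2.5p = -534 + 7p gives p* = 147, q* = 495.
With the rebate, buyers effectively pay pb = ps − 57, where ps is the price sellers receive.
Demand in terms of ps becomes qd = 862.5 − 2.5(ps − 57) = 1005 - 2.5ps. Setting this equal to supply: 1005 - 2.5ps = -534 + 7ps, so ps = 162.
Buyers pay pb = 162 − 57 = 105; q' = -534 + 7·162 = 600.
ΔCS = ½(495 + 600)(147 − 105) = 22995; ΔPS = ½(495 + 600)(162 − 147) = 8212.5.
Government spending = 57 × 600 = 34200.
DWL = ½ × 57 × (600 − 495) = 2992.5; fraction = 2992.5 / 34200 = 0.0875.

DWL / government spending = 0.0875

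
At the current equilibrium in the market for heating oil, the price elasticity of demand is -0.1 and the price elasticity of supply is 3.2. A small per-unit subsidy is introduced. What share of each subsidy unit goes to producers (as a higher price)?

Producer share = 1/33

For a small subsidy around the equilibrium, the benefit split depends on the relative slopes, which at a point are proportional to the elasticities.
Buyer share = εs/(εs + |εd|) = 3.2/(3.2 + 0.1) = 32/33; seller share = |εd|/(εs + |εd|) = 1/33.
So producers capture 1/33 of the subsidy.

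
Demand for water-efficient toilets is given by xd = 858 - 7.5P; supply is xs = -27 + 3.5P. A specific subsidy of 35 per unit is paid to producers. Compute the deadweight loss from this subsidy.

Deadweight loss = 128625/88

Pre-subsidy: 858 - 7.5P = -27 + 3.5P gives P* = 885/11, x* = 5601/22.
With the subsidy, sellers receive Ps = Pb + 35 for each unit, where Pb is the price buyers pay.
Supply in terms of Pb becomes xs = -27 + 3.5(Pb + 35) = 95.5 + 3.5Pb. Setting this equal to demand: 858 - 7.5Pb = 95.5 + 3.5Pb, so Pb = 1525/22.
Sellers receive Ps = 1525/22 + 35 = 2295/22; x' = 858 − 7.5·(1525/22) = 14877/44.
The subsidy expands output by 14877/44 − 5601/22 = 3675/44 past the efficient level; on those units the gap between marginal cost and willingness to pay runs from 0 up to 35.
DWL = ½ × 35 × 3675/44 = 128625/88.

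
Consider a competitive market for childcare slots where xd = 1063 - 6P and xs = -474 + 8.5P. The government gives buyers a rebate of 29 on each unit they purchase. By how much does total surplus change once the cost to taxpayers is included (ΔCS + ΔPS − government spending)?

Net change in total surplus = -1479

Pre-subsidy: 1063 - 6P = -474 + 8.5P gives P* = 106, x* = 427.
With the rebate, buyers effectively pay Pb = Ps − 29, where Ps is the price sellers receive.
Demand in terms of Ps becomes xd = 1063 − 6(Ps − 29) = 1237 - 6Ps. Setting this equal to supply: 1237 - 6Ps = -474 + 8.5Ps, so Ps = 118.
Buyers pay Pb = 118 − 29 = 89; x' = -474 + 8.5·118 = 529.
ΔCS = ½(427 + 529)(106 − 89) = 8126; ΔPS = ½(427 + 529)(118 − 106) = 5736.
Government spending = 29 × 529 = 15341.
Net change = 8126 + 5736 − 15341 = -1479. The loss equals the DWL triangle ½·29·102.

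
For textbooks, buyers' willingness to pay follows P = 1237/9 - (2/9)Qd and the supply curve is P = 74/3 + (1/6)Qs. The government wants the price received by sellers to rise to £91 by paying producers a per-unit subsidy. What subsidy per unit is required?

At a seller price of 91, quantity supplied is -148 + 6·91 = 398.
Buyers absorb 398 only when they pay Pb = 1237/9 − (2/9)·398 = 49.
s = Ps − Pb = 91 − 49 = 42.

Required subsidy s = £42 per unit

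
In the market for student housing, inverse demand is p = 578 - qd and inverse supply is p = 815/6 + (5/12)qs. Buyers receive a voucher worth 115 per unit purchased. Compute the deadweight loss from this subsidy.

Pre-subsidy: 578 - q = 815/6 + (5/12)q gives q* = 5306/17 and p* = 4520/17.
With the rebate, buyers effectively pay pb = ps − 115, where ps is the price sellers receive.
On the curves, pb = 578 - q and ps = 815/6 + (5/12)q; the wedge ps − pb = 115 gives 815/6 + (5/12)q − (578 - q) = 115, so q' = 6686/17.
Then pb = 578 − 1·(6686/17) = 3140/17 and ps = 815/6 + (5/12)·(6686/17) = 5095/17.
The subsidy expands output by 6686/17 − 5306/17 = 1380/17 past the efficient level; on those units the gap between marginal cost and willingness to pay runs from 0 up to 115.
DWL = ½ × 115 × 1380/17 = 79350/17.

Deadweight loss = 79350/17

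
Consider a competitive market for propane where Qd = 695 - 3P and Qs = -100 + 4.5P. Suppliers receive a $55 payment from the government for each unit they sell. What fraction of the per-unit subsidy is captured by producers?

Producer share = 0.4

Pre-subsidy: 695 - 3P = -100 + 4.5P gives P* = 106, Q* = 377.
With the subsidy, sellers receive Ps = Pb + 55 for each unit, where Pb is the price buyers pay.
Supply in terms of Pb becomes Qs = -100 + 4.5(Pb + 55) = 147.5 + 4.5Pb. Setting this equal to demand: 695 - 3Pb = 147.5 + 4.5Pb, so Pb = 73.
Sellers receive Ps = 73 + 55 = 128; Q' = 695 − 3·73 = 476.
Buyers' price falls by P* − Pb = 106 − 73 = 33; sellers' price rises by Ps − P* = 128 − 106 = 22.
So producers capture 22/55 = 0.4 of each unit of subsidy.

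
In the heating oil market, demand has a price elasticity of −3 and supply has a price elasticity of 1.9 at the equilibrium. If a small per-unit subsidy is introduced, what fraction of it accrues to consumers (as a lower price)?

For a small subsidy around the equilibrium, the benefit split depends on the relative slopes, which at a point are proportional to the elasticities.
Buyer share = εs/(εs + |εd|) = 1.9/(1.9 + 3) = 19/49; seller share = |εd|/(εs + |εd|) = 30/49.

Consumer share = 19/49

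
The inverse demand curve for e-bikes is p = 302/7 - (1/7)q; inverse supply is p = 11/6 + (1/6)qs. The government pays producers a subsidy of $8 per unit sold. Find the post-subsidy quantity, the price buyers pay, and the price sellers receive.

q' = 2071/13; buyers pay 265/13; sellers receive 369/13

Pre-subsidy: 302/7 - (1/7)q = 11/6 + (1/6)q gives q* = 1735/13 and p* = 313/13.
With the subsidy, sellers receive ps = pb + 8 for each unit, where pb is the price buyers pay.
On the curves, pb = 302/7 - (1/7)q and ps = 11/6 + (1/6)q; the wedge ps − pb = 8 gives 11/6 + (1/6)q − (302/7 - (1/7)q) = 8, so q' = 2071/13.
Then pb = 302/7 − (1/7)·(2071/13) = 265/13 and ps = 11/6 + (1/6)·(2071/13) = 369/13.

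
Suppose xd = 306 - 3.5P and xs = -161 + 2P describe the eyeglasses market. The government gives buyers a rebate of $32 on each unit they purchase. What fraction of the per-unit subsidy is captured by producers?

Pre-subsidy: 306 - 3.5P = -161 + 2P gives P* = 934/11, x* = 97/11.
With the rebate, buyers effectively pay Pb = Ps − 32, where Ps is the price sellers receive.
Demand in terms of Ps becomes xd = 306 − 3.5(Ps − 32) = 418 - 3.5Ps. Setting this equal to supply: 418 - 3.5Ps = -161 + 2Ps, so Ps = 1158/11.
Buyers pay Pb = 1158/11 − 32 = 806/11; x' = -161 + 2·(1158/11) = 545/11.
Buyers' price falls by P* − Pb = 934/11 − 806/11 = 128/11; sellers' price rises by Ps − P* = 1158/11 − 934/11 = 224/11.
So producers capture (224/11)/32 = 7/11 of each unit of subsidy.

Producer share = 7/11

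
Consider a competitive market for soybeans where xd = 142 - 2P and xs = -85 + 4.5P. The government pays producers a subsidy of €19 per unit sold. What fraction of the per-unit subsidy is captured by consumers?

Pre-subsidy: 142 - 2P = -85 + 4.5P gives P* = 454/13, x* = 938/13.
With the subsidy, sellers receive Ps = Pb + 19 for each unit, where Pb is the price buyers pay.
Supply in terms of Pb becomes xs = -85 + 4.5(Pb + 19) = 0.5 + 4.5Pb. Setting this equal to demand: 142 - 2Pb = 0.5 + 4.5Pb, so Pb = 283/13.
Sellers receive Ps = 283/13 + 19 = 530/13; x' = 142 − 2·(283/13) = 1280/13.
Buyers' price falls by P* − Pb = 454/13 − 283/13 = 171/13; sellers' price rises by Ps − P* = 530/13 − 454/13 = 76/13.
So consumers capture (171/13)/19 = 9/13 of each unit of subsidy.

Consumer share = 9/13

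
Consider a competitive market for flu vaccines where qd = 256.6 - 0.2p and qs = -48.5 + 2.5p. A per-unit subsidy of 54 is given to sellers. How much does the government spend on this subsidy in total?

Government cost = 13176

Pre-subsidy: 256.6 - 0.2p = -48.5 + 2.5p gives p* = 113, q* = 234.
With the subsidy, sellers receive ps = pb + 54 for each unit, where pb is the price buyers pay.
Supply in terms of pb becomes qs = -48.5 + 2.5(pb + 54) = 86.5 + 2.5pb. Setting this equal to demand: 256.6 - 0.2pb = 86.5 + 2.5pb, so pb = 63.
Sellers receive ps = 63 + 54 = 117; q' = 256.6 − 0.2·63 = 244.
Government outlay = subsidy × quantity = 54 × 244 = 13176.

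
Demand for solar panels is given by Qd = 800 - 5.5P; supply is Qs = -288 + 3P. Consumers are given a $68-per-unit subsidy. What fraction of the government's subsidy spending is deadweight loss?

Pre-subsidy: 800 - 5.5P = -288 + 3P gives P* = 128, Q* = 96.
With the rebate, buyers effectively pay Pb = Ps − 68, where Ps is the price sellers receive.
Demand in terms of Ps becomes Qd = 800 − 5.5(Ps − 68) = 1174 - 5.5Ps. Setting this equal to supply: 1174 - 5.5Ps = -288 + 3Ps, so Ps = 172.
Buyers pay Pb = 172 − 68 = 104; Q' = -288 + 3·172 = 228.
ΔCS = ½(96 + 228)(128 − 104) = 3888; ΔPS = ½(96 + 228)(172 − 128) = 7128.
Government spending = 68 × 228 = 15504.
DWL = ½ × 68 × (228 − 96) = 4488; fraction = 4488 / 15504 = 11/38.

DWL / government spending = 11/38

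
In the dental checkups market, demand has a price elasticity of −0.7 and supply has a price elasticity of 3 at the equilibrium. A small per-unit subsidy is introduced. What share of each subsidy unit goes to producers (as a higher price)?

Producer share = 7/37

For a small subsidy around the equilibrium, the benefit split depends on the relative slopes, which at a point are proportional to the elasticities.
Buyer share = εs/(εs + |εd|) = 3/(3 + 0.7) = 30/37; seller share = |εd|/(εs + |εd|) = 7/37.
So producers capture 7/37 of the subsidy.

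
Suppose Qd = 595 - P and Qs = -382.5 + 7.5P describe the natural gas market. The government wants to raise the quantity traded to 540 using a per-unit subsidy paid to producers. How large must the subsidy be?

At Q = 540, invert demand for the buyer price: Pb = (595 − 540)/1 = 55; invert supply for the seller price: Ps = (540 − (-382.5))/7.5 = 123.
The subsidy must fill the gap: s = Ps − Pb = 123 − 55 = 68.

Required subsidy s = 68 per unit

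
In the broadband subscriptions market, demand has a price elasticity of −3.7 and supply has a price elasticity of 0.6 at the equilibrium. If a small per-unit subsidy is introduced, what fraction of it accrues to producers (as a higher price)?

For a small subsidy around the equilibrium, the benefit split depends on the relative slopes, which at a point are proportional to the elasticities.
Buyer share = εs/(εs + |εd|) = 0.6/(0.6 + 3.7) = 6/43; seller share = |εd|/(εs + |εd|) = 37/43.
So producers capture 37/43 of the subsidy.

Producer share = 37/43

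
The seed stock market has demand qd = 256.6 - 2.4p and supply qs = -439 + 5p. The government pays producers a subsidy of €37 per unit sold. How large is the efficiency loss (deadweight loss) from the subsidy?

Pre-subsidy: 256.6 - 2.4p = -439 + 5p gives p* = 94, q* = 31.
With the subsidy, sellers receive ps = pb + 37 for each unit, where pb is the price buyers pay.
Supply in terms of pb becomes qs = -439 + 5(pb + 37) = -254 + 5pb. Setting this equal to demand: 256.6 - 2.4pb = -254 + 5pb, so pb = 69.
Sellers receive ps = 69 + 37 = 106; q' = 256.6 − 2.4·69 = 91.
The subsidy expands output by 91 − 31 = 60 past the efficient level; on those units the gap between marginal cost and willingness to pay runs from 0 up to 37.
DWL = ½ × 37 × 60 = 1110.

Deadweight loss = €1110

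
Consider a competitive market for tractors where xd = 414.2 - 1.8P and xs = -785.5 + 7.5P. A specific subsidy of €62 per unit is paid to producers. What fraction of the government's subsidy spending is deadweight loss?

Pre-subsidy: 414.2 - 1.8P = -785.5 + 7.5P gives P* = 129, x* = 182.
With the subsidy, sellers receive Ps = Pb + 62 for each unit, where Pb is the price buyers pay.
Supply in terms of Pb becomes xs = -785.5 + 7.5(Pb + 62) = -320.5 + 7.5Pb. Setting this equal to demand: 414.2 - 1.8Pb = -320.5 + 7.5Pb, so Pb = 79.
Sellers receive Ps = 79 + 62 = 141; x' = 414.2 − 1.8·79 = 272.
ΔCS = ½(182 + 272)(129 − 79) = 11350; ΔPS = ½(182 + 272)(141 − 129) = 2724.
Government spending = 62 × 272 = 16864.
DWL = ½ × 62 × (272 − 182) = 2790; fraction = 2790 / 16864 = 45/272.

DWL / government spending = 45/272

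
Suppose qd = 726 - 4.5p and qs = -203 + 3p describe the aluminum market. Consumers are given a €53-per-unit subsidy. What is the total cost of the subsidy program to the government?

Government cost = €13992

Pre-subsidy: 726 - 4.5p = -203 + 3p gives p* = 1858/15, q* = 168.6.
With the rebate, buyers effectively pay pb = ps − 53, where ps is the price sellers receive.
Demand in terms of ps becomes qd = 726 − 4.5(ps − 53) = 964.5 - 4.5ps. Setting this equal to supply: 964.5 - 4.5ps = -203 + 3ps, so ps = 467/3.
Buyers pay pb = 467/3 − 53 = 308/3; q' = -203 + 3·(467/3) = 264.
Government outlay = subsidy × quantity = 53 × 264 = 13992.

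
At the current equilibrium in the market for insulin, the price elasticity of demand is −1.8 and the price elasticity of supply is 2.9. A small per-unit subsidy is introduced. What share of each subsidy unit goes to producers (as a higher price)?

Producer share = 18/47

For a small subsidy around the equilibrium, the benefit split depends on the relative slopes, which at a point are proportional to the elasticities.
Buyer share = εs/(εs + |εd|) = 2.9/(2.9 + 1.8) = 29/47; seller share = |εd|/(εs + |εd|) = 18/47.
So producers capture 18/47 of the subsidy.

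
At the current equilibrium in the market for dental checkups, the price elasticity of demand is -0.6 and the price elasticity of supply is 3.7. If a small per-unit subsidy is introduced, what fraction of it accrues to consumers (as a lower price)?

Consumer share = 37/43

For a small subsidy around the equilibrium, the benefit split depends on the relative slopes, which at a point are proportional to the elasticities.
Buyer share = εs/(εs + |εd|) = 3.7/(3.7 + 0.6) = 37/43; seller share = |εd|/(εs + |εd|) = 6/43.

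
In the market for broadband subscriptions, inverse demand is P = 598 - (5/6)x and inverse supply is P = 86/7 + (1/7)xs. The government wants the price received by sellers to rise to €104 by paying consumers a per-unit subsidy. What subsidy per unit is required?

Required subsidy s = €41 per unit

At a seller price of 104, quantity supplied is -86 + 7·104 = 642.
Buyers absorb 642 only when they pay Pb = 598 − (5/6)·642 = 63.
s = Ps − Pb = 104 − 63 = 41.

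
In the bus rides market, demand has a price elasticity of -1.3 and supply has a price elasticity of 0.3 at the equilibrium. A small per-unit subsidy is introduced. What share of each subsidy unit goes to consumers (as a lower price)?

For a small subsidy around the equilibrium, the benefit split depends on the relative slopes, which at a point are proportional to the elasticities.
Buyer share = εs/(εs + |εd|) = 0.3/(0.3 + 1.3) = 0.1875; seller share = |εd|/(εs + |εd|) = 0.8125.

Consumer share = 0.1875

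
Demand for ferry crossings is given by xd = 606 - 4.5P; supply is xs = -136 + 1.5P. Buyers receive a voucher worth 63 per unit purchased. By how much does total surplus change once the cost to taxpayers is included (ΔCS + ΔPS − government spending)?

Net change in total surplus = -2232.5625

Pre-subsidy: 606 - 4.5P = -136 + 1.5P gives P* = 371/3, x* = 49.5.
With the rebate, buyers effectively pay Pb = Ps − 63, where Ps is the price sellers receive.
Demand in terms of Ps becomes xd = 606 − 4.5(Ps − 63) = 889.5 - 4.5Ps. Setting this equal to supply: 889.5 - 4.5Ps = -136 + 1.5Ps, so Ps = 2051/12.
Buyers pay Pb = 2051/12 − 63 = 1295/12; x' = -136 + 1.5·(2051/12) = 120.375.
ΔCS = ½(49.5 + 120.375)(371/3 − 1295/12) = 1337.765625; ΔPS = ½(49.5 + 120.375)(2051/12 − 371/3) = 4013.296875.
Government spending = 63 × 120.375 = 7583.625.
Net change = 1337.765625 + 4013.296875 − 7583.625 = -2232.5625. The loss equals the DWL triangle ½·63·70.875.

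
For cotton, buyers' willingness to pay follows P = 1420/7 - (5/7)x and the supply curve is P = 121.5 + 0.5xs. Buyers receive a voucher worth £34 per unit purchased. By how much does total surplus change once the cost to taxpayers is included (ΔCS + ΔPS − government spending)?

Net change in total surplus = -£476

Pre-subsidy: 1420/7 - (5/7)x = 121.5 + 0.5x gives x* = 67 and P* = 155.
With the rebate, buyers effectively pay Pb = Ps − 34, where Ps is the price sellers receive.
On the curves, Pb = 1420/7 - (5/7)x and Ps = 121.5 + 0.5x; the wedge Ps − Pb = 34 gives 121.5 + 0.5x − (1420/7 - (5/7)x) = 34, so x' = 95.
Then Pb = 1420/7 − (5/7)·95 = 135 and Ps = 121.5 + 0.5·95 = 169.
ΔCS = ½(67 + 95)(155 − 135) = 1620; ΔPS = ½(67 + 95)(169 − 155) = 1134.
Government spending = 34 × 95 = 3230.
Net change = 1620 + 1134 − 3230 = -476. The loss equals the DWL triangle ½·34·28.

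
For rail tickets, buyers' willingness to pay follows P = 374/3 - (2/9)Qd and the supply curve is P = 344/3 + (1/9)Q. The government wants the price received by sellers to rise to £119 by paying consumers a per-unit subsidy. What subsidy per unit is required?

Required subsidy s = £3 per unit

At a seller price of 119, quantity supplied is -1032 + 9·119 = 39.
Buyers absorb 39 only when they pay Pb = 374/3 − (2/9)·39 = 116.
s = Ps − Pb = 119 − 116 = 3.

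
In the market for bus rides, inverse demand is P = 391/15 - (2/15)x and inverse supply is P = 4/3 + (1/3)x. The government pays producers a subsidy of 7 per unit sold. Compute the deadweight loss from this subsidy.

Deadweight loss = 52.5

Pre-subsidy: 391/15 - (2/15)x = 4/3 + (1/3)x gives x* = 53 and P* = 19.
With the subsidy, sellers receive Ps = Pb + 7 for each unit, where Pb is the price buyers pay.
On the curves, Pb = 391/15 - (2/15)x and Ps = 4/3 + (1/3)x; the wedge Ps − Pb = 7 gives 4/3 + (1/3)x − (391/15 - (2/15)x) = 7, so x' = 68.
Then Pb = 391/15 − (2/15)·68 = 17 and Ps = 4/3 + (1/3)·68 = 24.
The subsidy expands output by 68 − 53 = 15 past the efficient level; on those units the gap between marginal cost and willingness to pay runs from 0 up to 7.
DWL = ½ × 7 × 15 = 52.5.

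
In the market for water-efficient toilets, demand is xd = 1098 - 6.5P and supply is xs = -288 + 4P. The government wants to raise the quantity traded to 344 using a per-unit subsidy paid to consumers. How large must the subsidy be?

Required subsidy s = 42 per unit

At x = 344, invert demand for the buyer price: Pb = (1098 − 344)/6.5 = 116; invert supply for the seller price: Ps = (344 − (-288))/4 = 158.
The subsidy must fill the gap: s = Ps − Pb = 158 − 116 = 42.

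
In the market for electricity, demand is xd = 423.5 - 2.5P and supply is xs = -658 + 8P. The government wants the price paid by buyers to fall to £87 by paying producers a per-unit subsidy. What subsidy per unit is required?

At a buyer price of 87, quantity demanded is 423.5 − 2.5·87 = 206.
Sellers supply 206 only when they receive Ps with -658 + 8·Ps = 206, i.e. Ps = 108.
s = Ps − Pb = 108 − 87 = 21.

Required subsidy s = £21 per unit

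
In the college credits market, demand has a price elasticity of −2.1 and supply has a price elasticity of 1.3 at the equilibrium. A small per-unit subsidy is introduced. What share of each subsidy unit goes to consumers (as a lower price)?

For a small subsidy around the equilibrium, the benefit split depends on the relative slopes, which at a point are proportional to the elasticities.
Buyer share = εs/(εs + |εd|) = 1.3/(1.3 + 2.1) = 13/34; seller share = |εd|/(εs + |εd|) = 21/34.

Consumer share = 13/34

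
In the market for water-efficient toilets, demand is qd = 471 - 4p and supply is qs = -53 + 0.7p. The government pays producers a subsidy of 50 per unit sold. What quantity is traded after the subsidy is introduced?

q' = 2577/47

Pre-subsidy: 471 - 4p = -53 + 0.7p gives p* = 5240/47, q* = 1177/47.
With the subsidy, sellers receive ps = pb + 50 for each unit, where pb is the price buyers pay.
Supply in terms of pb becomes qs = -53 + 0.7(pb + 50) = -18 + 0.7pb. Setting this equal to demand: 471 - 4pb = -18 + 0.7pb, so pb = 4890/47.
Sellers receive ps = 4890/47 + 50 = 7240/47; q' = 471 − 4·(4890/47) = 2577/47.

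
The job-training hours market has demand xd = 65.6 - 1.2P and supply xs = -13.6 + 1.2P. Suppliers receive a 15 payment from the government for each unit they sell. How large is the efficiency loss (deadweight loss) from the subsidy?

Deadweight loss = 67.5

Pre-subsidy: 65.6 - 1.2P = -13.6 + 1.2P gives P* = 33, x* = 26.
With the subsidy, sellers receive Ps = Pb + 15 for each unit, where Pb is the price buyers pay.
Supply in terms of Pb becomes xs = -13.6 + 1.2(Pb + 15) = 4.4 + 1.2Pb. Setting this equal to demand: 65.6 - 1.2Pb = 4.4 + 1.2Pb, so Pb = 25.5.
Sellers receive Ps = 25.5 + 15 = 40.5; x' = 65.6 − 1.2·25.5 = 35.
The subsidy expands output by 35 − 26 = 9 past the efficient level; on those units the gap between marginal cost and willingness to pay runs from 0 up to 15.
DWL = ½ × 15 × 9 = 67.5.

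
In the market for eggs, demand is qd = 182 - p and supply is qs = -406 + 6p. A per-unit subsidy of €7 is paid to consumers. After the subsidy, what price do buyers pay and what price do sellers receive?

Pre-subsidy: 182 - p = -406 + 6p gives p* = 84, q* = 98.
With the rebate, buyers effectively pay pb = ps − 7, where ps is the price sellers receive.
Demand in terms of ps becomes qd = 182 − 1(ps − 7) = 189 - ps. Setting this equal to supply: 189 - ps = -406 + 6ps, so ps = 85.
Buyers pay pb = 85 − 7 = 78; q' = -406 + 6·85 = 104.

Buyers pay €78; sellers receive €85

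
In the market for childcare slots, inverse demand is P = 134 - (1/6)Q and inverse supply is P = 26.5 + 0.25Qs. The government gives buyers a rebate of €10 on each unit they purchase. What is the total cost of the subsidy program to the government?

Pre-subsidy: 134 - (1/6)Q = 26.5 + 0.25Q gives Q* = 258 and P* = 91.
With the rebate, buyers effectively pay Pb = Ps − 10, where Ps is the price sellers receive.
On the curves, Pb = 134 - (1/6)Q and Ps = 26.5 + 0.25Q; the wedge Ps − Pb = 10 gives 26.5 + 0.25Q − (134 - (1/6)Q) = 10, so Q' = 282.
Then Pb = 134 − (1/6)·282 = 87 and Ps = 26.5 + 0.25·282 = 97.
Government outlay = subsidy × quantity = 10 × 282 = 2820.

Government cost = €2820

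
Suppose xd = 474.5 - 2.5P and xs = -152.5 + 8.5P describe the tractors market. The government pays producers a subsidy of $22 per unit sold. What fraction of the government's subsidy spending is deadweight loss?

DWL / government spending = 85/1498

Pre-subsidy: 474.5 - 2.5P = -152.5 + 8.5P gives P* = 57, x* = 332.
With the subsidy, sellers receive Ps = Pb + 22 for each unit, where Pb is the price buyers pay.
Supply in terms of Pb becomes xs = -152.5 + 8.5(Pb + 22) = 34.5 + 8.5Pb. Setting this equal to demand: 474.5 - 2.5Pb = 34.5 + 8.5Pb, so Pb = 40.
Sellers receive Ps = 40 + 22 = 62; x' = 474.5 − 2.5·40 = 374.5.
ΔCS = ½(332 + 374.5)(57 − 40) = 6005.25; ΔPS = ½(332 + 374.5)(62 − 57) = 1766.25.
Government spending = 22 × 374.5 = 8239.
DWL = ½ × 22 × (374.5 − 332) = 467.5; fraction = 467.5 / 8239 = 85/1498.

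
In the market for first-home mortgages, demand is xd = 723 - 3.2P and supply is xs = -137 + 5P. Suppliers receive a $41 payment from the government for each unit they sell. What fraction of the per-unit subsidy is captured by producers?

Producer share = 16/41

Pre-subsidy: 723 - 3.2P = -137 + 5P gives P* = 4300/41, x* = 15883/41.
With the subsidy, sellers receive Ps = Pb + 41 for each unit, where Pb is the price buyers pay.
Supply in terms of Pb becomes xs = -137 + 5(Pb + 41) = 68 + 5Pb. Setting this equal to demand: 723 - 3.2Pb = 68 + 5Pb, so Pb = 3275/41.
Sellers receive Ps = 3275/41 + 41 = 4956/41; x' = 723 − 3.2·(3275/41) = 19163/41.
Buyers' price falls by P* − Pb = 4300/41 − 3275/41 = 25; sellers' price rises by Ps − P* = 4956/41 − 4300/41 = 16.
So producers capture 16/41 = 16/41 of each unit of subsidy.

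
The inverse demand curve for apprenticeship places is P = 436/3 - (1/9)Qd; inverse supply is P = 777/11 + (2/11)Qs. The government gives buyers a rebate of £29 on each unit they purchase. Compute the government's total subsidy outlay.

Pre-subsidy: 436/3 - (1/9)Q = 777/11 + (2/11)Q gives Q* = 255 and P* = 117.
With the rebate, buyers effectively pay Pb = Ps − 29, where Ps is the price sellers receive.
On the curves, Pb = 436/3 - (1/9)Q and Ps = 777/11 + (2/11)Q; the wedge Ps − Pb = 29 gives 777/11 + (2/11)Q − (436/3 - (1/9)Q) = 29, so Q' = 354.
Then Pb = 436/3 − (1/9)·354 = 106 and Ps = 777/11 + (2/11)·354 = 135.
Government outlay = subsidy × quantity = 29 × 354 = 10266.

Government cost = £10266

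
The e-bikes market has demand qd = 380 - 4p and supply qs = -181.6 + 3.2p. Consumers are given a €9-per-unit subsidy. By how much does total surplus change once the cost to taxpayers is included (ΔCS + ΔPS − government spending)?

Net change in total surplus = -€72

Pre-subsidy: 380 - 4p = -181.6 + 3.2p gives p* = 78, q* = 68.
With the rebate, buyers effectively pay pb = ps − 9, where ps is the price sellers receive.
Demand in terms of ps becomes qd = 380 − 4(ps − 9) = 416 - 4ps. Setting this equal to supply: 416 - 4ps = -181.6 + 3.2ps, so ps = 83.
Buyers pay pb = 83 − 9 = 74; q' = -181.6 + 3.2·83 = 84.
ΔCS = ½(68 + 84)(78 − 74) = 304; ΔPS = ½(68 + 84)(83 − 78) = 380.
Government spending = 9 × 84 = 756.
Net change = 304 + 380 − 756 = -72. The loss equals the DWL triangle ½·9·16.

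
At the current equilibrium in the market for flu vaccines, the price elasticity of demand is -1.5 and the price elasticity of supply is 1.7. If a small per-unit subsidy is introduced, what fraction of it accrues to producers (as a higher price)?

For a small subsidy around the equilibrium, the benefit split depends on the relative slopes, which at a point are proportional to the elasticities.
Buyer share = εs/(εs + |εd|) = 1.7/(1.7 + 1.5) = 0.53125; seller share = |εd|/(εs + |εd|) = 0.46875.
So producers capture 0.46875 of the subsidy.

Producer share = 0.46875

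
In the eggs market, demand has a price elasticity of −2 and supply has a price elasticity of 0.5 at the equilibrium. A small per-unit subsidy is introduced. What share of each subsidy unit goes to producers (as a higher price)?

For a small subsidy around the equilibrium, the benefit split depends on the relative slopes, which at a point are proportional to the elasticities.
Buyer share = εs/(εs + |εd|) = 0.5/(0.5 + 2) = 0.2; seller share = |εd|/(εs + |εd|) = 0.8.
So producers capture 0.8 of the subsidy.

Producer share = 0.8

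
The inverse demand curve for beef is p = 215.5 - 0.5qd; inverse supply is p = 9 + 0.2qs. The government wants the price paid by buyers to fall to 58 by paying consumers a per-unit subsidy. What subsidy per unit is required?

At a buyer price of 58, quantity demanded is 431 − 2·58 = 315.
Sellers supply 315 only when they receive ps = 9 + 0.2·315 = 72.
s = ps − pb = 72 − 58 = 14.

Required subsidy s = 14 per unit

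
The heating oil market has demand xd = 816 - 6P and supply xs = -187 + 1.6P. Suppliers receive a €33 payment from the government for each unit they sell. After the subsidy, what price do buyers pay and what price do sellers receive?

Buyers pay 4751/38; sellers receive 6005/38

Pre-subsidy: 816 - 6P = -187 + 1.6P gives P* = 5015/38, x* = 459/19.
With the subsidy, sellers receive Ps = Pb + 33 for each unit, where Pb is the price buyers pay.
Supply in terms of Pb becomes xs = -187 + 1.6(Pb + 33) = -134.2 + 1.6Pb. Setting this equal to demand: 816 - 6Pb = -134.2 + 1.6Pb, so Pb = 4751/38.
Sellers receive Ps = 4751/38 + 33 = 6005/38; x' = 816 − 6·(4751/38) = 1251/19.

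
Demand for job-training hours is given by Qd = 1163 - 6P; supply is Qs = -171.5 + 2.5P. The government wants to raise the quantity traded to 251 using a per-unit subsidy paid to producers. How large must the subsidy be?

Required subsidy s = 17 per unit

At Q = 251, invert demand for the buyer price: Pb = (1163 − 251)/6 = 152; invert supply for the seller price: Ps = (251 − (-171.5))/2.5 = 169.
The subsidy must fill the gap: s = Ps − Pb = 169 − 152 = 17.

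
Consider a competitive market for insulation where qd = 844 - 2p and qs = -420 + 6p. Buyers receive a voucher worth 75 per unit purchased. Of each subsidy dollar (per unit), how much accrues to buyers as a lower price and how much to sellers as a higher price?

Pre-subsidy: 844 - 2p = -420 + 6p gives p* = 158, q* = 528.
With the rebate, buyers effectively pay pb = ps − 75, where ps is the price sellers receive.
Demand in terms of ps becomes qd = 844 − 2(ps − 75) = 994 - 2ps. Setting this equal to supply: 994 - 2ps = -420 + 6ps, so ps = 176.75.
Buyers pay pb = 176.75 − 75 = 101.75; q' = -420 + 6·176.75 = 640.5.
Buyers' price falls by p* − pb = 158 − 101.75 = 56.25; sellers' price rises by ps − p* = 176.75 − 158 = 18.75.

Buyers gain 56.25 per unit; sellers gain 18.75 per unit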